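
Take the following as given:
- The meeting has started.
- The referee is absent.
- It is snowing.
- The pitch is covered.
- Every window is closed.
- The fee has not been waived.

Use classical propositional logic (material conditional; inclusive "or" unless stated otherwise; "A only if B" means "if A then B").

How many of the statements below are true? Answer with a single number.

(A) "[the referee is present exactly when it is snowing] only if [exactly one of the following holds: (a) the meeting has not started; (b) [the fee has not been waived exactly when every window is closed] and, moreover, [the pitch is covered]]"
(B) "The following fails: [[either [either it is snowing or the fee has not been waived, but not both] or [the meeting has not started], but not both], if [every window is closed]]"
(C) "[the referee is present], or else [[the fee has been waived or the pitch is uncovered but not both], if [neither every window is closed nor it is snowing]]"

Let W = "the referee is present" (F), S = "it is snowing" (T), Q = "the meeting has started" (T), M = "the fee has been waived" (F), H = "a window is open" (F), K = "the pitch is covered" (T).

(A): Formalization: (W <-> S) -> (~Q xor ((~M <-> ~H) & K))

W <-> S = F <-> T = F
~Q = ~T = F
~M = ~F = T
~H = ~F = T
~M <-> ~H = T <-> T = T
(~M <-> ~H) & K = T & T = T
~Q xor ((~M <-> ~H) & K) = F xor T = T
(W <-> S) -> (~Q xor ((~M <-> ~H) & K)) = F -> T = T
Thus (A) is true.

(B): This is ~(~H -> ((S xor ~M) xor ~Q)).

~H = ~F = T
~M = ~F = T
S xor ~M = T xor T = F
~Q = ~T = F
(S xor ~M) xor ~Q = F xor F = F
~H -> ((S xor ~M) xor ~Q) = T -> F = F
~(~H -> ((S xor ~M) xor ~Q)) = ~F = T
So (B) is true.

(C): Formalization: W | ((~H nor S) -> (M xor ~K))

~H = ~F = T
~H nor S = T nor T = F
~K = ~T = F
M xor ~K = F xor F = F
(~H nor S) -> (M xor ~K) = F -> F = T
W | ((~H nor S) -> (M xor ~K)) = F | T = T
So (C) is true.

Count: 3.

3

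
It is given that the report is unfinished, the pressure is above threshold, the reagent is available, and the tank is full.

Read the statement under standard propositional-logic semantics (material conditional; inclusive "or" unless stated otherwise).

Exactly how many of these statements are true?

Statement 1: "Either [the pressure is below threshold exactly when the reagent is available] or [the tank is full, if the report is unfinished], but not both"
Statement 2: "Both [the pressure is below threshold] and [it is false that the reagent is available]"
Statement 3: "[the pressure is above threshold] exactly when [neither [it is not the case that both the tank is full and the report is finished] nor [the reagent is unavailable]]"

Let D = "the pressure is above threshold" (T), W = "the reagent is available" (T), P = "the report is finished" (F), L = "the tank is full" (T).

Statement 1: In symbols: (~D <-> W) xor (~P -> L)

~D = ~T = F
~D <-> W = F <-> T = F
~P = ~F = T
~P -> L = T -> T = T
(~D <-> W) xor (~P -> L) = F xor T = T
So Statement 1 is true.

Statement 2: Parsed as ~D & ~W

~D = ~T = F
~W = ~T = F
~D & ~W = F & F = F
So Statement 2 is false.

Statement 3: Formalization: D <-> ((L nand P) nor ~W)

L nand P = T nand F = T
~W = ~T = F
(L nand P) nor ~W = T nor F = F
D <-> ((L nand P) nor ~W) = T <-> F = F
Thus Statement 3 is false.

1 of the 3 statements is true.

1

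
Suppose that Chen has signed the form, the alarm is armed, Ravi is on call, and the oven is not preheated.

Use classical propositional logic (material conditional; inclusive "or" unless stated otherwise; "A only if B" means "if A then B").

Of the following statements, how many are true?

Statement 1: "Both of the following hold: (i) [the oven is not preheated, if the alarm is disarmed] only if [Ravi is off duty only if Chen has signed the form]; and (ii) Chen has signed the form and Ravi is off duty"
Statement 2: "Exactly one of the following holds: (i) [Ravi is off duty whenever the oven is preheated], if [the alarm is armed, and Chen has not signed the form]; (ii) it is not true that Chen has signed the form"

Let Q = "the alarm is armed" (T), S = "the oven is preheated" (F), R = "Ravi is on call" (T), P = "Chen has signed the form" (T).

Statement 1: Parsed as ((~Q -> ~S) -> (~R -> P)) & (P & ~R)

~Q = ~T = F
~S = ~F = T
~Q -> ~S = F -> T = T
~R = ~T = F
~R -> P = F -> T = T
(~Q -> ~S) -> (~R -> P) = T -> T = T
~R = ~T = F
P & ~R = T & F = F
((~Q -> ~S) -> (~R -> P)) & (P & ~R) = T & F = F
Thus Statement 1 is false.

Statement 2: In symbols: ((Q & ~P) -> (S -> ~R)) xor ~P

~P = ~T = F
Q & ~P = T & F = F
~R = ~T = F
S -> ~R = F -> F = T
(Q & ~P) -> (S -> ~R) = F -> T = T
~P = ~T = F
((Q & ~P) -> (S -> ~R)) xor ~P = T xor F = T
So Statement 2 is true.

True statements: 1.

1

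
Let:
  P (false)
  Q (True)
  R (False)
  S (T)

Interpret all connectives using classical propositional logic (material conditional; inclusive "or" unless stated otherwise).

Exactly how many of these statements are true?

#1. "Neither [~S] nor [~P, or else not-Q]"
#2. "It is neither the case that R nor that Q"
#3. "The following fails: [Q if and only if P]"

1

#1: Parsed as not S nor (not P or not Q)

not S = not True = False
not P = not False = True
not Q = not True = False
not P or not Q = True or False = True
not S nor (not P or not Q) = False nor True = False
Hence #1 is false.

#2: Formalization: R nor Q

R nor Q = False nor True = False
Thus #2 is false.

#3: Formalization: not (Q iff P)

Q iff P = True iff False = False
not (Q iff P) = not False = True
Thus #3 is true.

True statements: 1.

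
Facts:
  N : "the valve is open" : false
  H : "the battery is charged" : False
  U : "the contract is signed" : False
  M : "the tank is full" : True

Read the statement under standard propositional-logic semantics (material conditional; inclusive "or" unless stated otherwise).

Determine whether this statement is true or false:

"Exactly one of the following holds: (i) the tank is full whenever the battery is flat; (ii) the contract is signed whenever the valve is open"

False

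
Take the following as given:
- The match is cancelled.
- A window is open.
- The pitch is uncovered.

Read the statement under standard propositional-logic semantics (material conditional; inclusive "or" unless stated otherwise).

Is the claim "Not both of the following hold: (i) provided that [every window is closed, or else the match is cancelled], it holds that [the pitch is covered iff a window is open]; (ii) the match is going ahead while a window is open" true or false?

The statement is true.

Let Q = "a window is open" (True), P = "the match is cancelled" (True), R = "the pitch is covered" (False).
In symbols: ((not Q or P) -> (R iff Q)) nand (not P and Q)

not Q = not True = False
not Q or P = False or True = True
R iff Q = False iff True = False
(not Q or P) -> (R iff Q) = True -> False = False
not P = not True = False
not P and Q = False and True = False
((not Q or P) -> (R iff Q)) nand (not P and Q) = False nand False = True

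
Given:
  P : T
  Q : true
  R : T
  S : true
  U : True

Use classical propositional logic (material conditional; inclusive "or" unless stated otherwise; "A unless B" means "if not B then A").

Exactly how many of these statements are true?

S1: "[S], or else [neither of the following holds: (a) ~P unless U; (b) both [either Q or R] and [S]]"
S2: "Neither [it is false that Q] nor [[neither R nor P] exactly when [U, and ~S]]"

1

S1: Formalization: S or ((not P or U) nor ((Q or R) and S))

not P = not True = False
not P or U = False or True = True
Q or R = True or True = True
(Q or R) and S = True and True = True
(not P or U) nor ((Q or R) and S) = True nor True = False
S or ((not P or U) nor ((Q or R) and S)) = True or False = True
Thus S1 is true.

S2: In symbols: not Q nor ((R nor P) iff (U and not S))

not Q = not True = False
R nor P = True nor True = False
not S = not True = False
U and not S = True and False = False
(R nor P) iff (U and not S) = False iff False = True
not Q nor ((R nor P) iff (U and not S)) = False nor True = False
So S2 is false.

Count: 1.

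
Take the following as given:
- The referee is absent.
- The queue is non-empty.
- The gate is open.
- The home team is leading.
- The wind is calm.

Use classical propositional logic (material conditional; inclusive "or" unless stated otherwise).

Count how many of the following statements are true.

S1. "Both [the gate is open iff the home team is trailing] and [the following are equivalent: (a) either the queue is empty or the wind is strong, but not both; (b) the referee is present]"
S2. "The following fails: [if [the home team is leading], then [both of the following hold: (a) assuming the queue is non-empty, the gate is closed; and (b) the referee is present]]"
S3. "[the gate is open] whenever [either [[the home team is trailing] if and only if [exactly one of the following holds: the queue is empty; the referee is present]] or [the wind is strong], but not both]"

2

Let R = "the gate is open" (T), S = "the home team is leading" (T), Q = "the queue is empty" (F), U = "the wind is strong" (F), P = "the referee is present" (F).

S1: In symbols: (R <-> ~S) & ((Q xor U) <-> P)

~S = ~T = F
R <-> ~S = T <-> F = F
Q xor U = F xor F = F
(Q xor U) <-> P = F <-> F = T
(R <-> ~S) & ((Q xor U) <-> P) = F & T = F
So S1 is false.

S2: Parsed as ~(S -> ((~Q -> ~R) & P))

~Q = ~F = T
~R = ~T = F
~Q -> ~R = T -> F = F
(~Q -> ~R) & P = F & F = F
S -> ((~Q -> ~R) & P) = T -> F = F
~(S -> ((~Q -> ~R) & P)) = ~F = T
Hence S2 is true.

S3: Formalization: ((~S <-> (Q xor P)) xor U) -> R

~S = ~T = F
Q xor P = F xor F = F
~S <-> (Q xor P) = F <-> F = T
(~S <-> (Q xor P)) xor U = T xor F = T
((~S <-> (Q xor P)) xor U) -> R = T -> T = T
Thus S3 is true.

Count: 2.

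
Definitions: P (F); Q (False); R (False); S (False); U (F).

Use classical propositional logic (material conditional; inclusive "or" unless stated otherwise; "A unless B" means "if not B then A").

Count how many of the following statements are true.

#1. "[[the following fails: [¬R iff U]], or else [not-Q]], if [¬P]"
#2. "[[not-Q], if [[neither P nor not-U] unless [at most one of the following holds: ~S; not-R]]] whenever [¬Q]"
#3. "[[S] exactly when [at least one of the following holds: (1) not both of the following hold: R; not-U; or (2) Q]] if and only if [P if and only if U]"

2

#1: Parsed as ¬P → (¬(¬R ↔ U) ∨ ¬Q)

¬P = ¬F = T
¬R = ¬F = T
¬R ↔ U = T ↔ F = F
¬(¬R ↔ U) = ¬F = T
¬Q = ¬F = T
¬(¬R ↔ U) ∨ ¬Q = T ∨ T = T
¬P → (¬(¬R ↔ U) ∨ ¬Q) = T → T = T
Hence #1 is true.

#2: Parsed as ¬Q → (((P ↓ ¬U) ∨ (¬S ↑ ¬R)) → ¬Q)

¬Q = ¬F = T
¬U = ¬F = T
P ↓ ¬U = F ↓ T = F
¬S = ¬F = T
¬R = ¬F = T
¬S ↑ ¬R = T ↑ T = F
(P ↓ ¬U) ∨ (¬S ↑ ¬R) = F ∨ F = F
¬Q = ¬F = T
((P ↓ ¬U) ∨ (¬S ↑ ¬R)) → ¬Q = F → T = T
¬Q → (((P ↓ ¬U) ∨ (¬S ↑ ¬R)) → ¬Q) = T → T = T
Hence #2 is true.

#3: In symbols: (S ↔ ((R ↑ ¬U) ∨ Q)) ↔ (P ↔ U)

¬U = ¬F = T
R ↑ ¬U = F ↑ T = T
(R ↑ ¬U) ∨ Q = T ∨ F = T
S ↔ ((R ↑ ¬U) ∨ Q) = F ↔ T = F
P ↔ U = F ↔ F = T
(S ↔ ((R ↑ ¬U) ∨ Q)) ↔ (P ↔ U) = F ↔ T = F
Thus #3 is false.

True statements: 2 (#1, #2).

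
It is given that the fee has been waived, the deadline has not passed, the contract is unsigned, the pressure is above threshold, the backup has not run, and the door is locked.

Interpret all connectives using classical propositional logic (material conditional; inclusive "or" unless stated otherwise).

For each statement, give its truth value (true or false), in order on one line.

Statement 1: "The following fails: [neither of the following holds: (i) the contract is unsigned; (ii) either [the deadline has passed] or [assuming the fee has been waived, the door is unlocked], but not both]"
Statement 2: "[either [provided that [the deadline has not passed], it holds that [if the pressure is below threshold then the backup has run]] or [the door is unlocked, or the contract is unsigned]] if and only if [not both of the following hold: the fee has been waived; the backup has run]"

Let R = "the contract is signed" (False), Q = "the deadline has passed" (False), P = "the fee has been waived" (True), V = "the door is locked" (True), S = "the pressure is above threshold" (True), U = "the backup has run" (False).

Statement 1: Parsed as not (not R nor (Q xor (P -> not V)))

not R = not False = True
not V = not True = False
P -> not V = True -> False = False
Q xor (P -> not V) = False xor False = False
not R nor (Q xor (P -> not V)) = True nor False = False
not (not R nor (Q xor (P -> not V))) = not False = True
So Statement 1 is true.

Statement 2: Parsed as ((not Q -> (not S -> U)) or (not V or not R)) iff (P nand U)

not Q = not False = True
not S = not True = False
not S -> U = False -> False = True
not Q -> (not S -> U) = True -> True = True
not V = not True = False
not R = not False = True
not V or not R = False or True = True
(not Q -> (not S -> U)) or (not V or not R) = True or True = True
P nand U = True nand False = True
((not Q -> (not S -> U)) or (not V or not R)) iff (P nand U) = True iff True = True
Thus Statement 2 is true.

Statement 1 True, Statement 2 True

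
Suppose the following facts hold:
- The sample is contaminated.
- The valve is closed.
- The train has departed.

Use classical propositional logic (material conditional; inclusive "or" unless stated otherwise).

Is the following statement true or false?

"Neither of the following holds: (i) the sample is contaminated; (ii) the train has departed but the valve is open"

The statement is false.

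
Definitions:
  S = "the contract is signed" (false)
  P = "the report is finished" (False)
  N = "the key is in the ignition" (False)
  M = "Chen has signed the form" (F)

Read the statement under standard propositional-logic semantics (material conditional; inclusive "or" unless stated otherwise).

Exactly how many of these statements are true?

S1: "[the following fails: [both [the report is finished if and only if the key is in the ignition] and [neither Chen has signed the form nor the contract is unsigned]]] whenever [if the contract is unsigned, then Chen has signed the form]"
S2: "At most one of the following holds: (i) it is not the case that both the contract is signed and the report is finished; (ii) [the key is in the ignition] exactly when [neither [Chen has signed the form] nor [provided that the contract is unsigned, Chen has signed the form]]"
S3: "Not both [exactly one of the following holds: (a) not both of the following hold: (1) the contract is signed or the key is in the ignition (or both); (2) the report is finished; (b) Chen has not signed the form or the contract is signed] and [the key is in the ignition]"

3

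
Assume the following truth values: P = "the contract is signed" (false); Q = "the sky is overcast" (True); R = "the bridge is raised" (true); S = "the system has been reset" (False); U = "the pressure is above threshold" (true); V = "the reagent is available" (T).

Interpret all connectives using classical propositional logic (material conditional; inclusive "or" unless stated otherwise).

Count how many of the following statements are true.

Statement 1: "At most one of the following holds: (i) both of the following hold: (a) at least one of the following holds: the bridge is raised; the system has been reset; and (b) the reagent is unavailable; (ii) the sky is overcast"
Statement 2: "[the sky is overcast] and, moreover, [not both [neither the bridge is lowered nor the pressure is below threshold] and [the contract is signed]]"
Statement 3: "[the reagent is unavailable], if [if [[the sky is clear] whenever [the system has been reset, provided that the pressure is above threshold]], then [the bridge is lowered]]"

3

Statement 1: Formalization: ((R | S) & ~V) nand Q

R | S = T | F = T
~V = ~T = F
(R | S) & ~V = T & F = F
((R | S) & ~V) nand Q = F nand T = T
So Statement 1 is true.

Statement 2: In symbols: Q & ((~R nor ~U) nand P)

~R = ~T = F
~U = ~T = F
~R nor ~U = F nor F = T
(~R nor ~U) nand P = T nand F = T
Q & ((~R nor ~U) nand P) = T & T = T
Hence Statement 2 is true.

Statement 3: Parsed as (((U -> S) -> ~Q) -> ~R) -> ~V

U -> S = T -> F = F
~Q = ~T = F
(U -> S) -> ~Q = F -> F = T
~R = ~T = F
((U -> S) -> ~Q) -> ~R = T -> F = F
~V = ~T = F
(((U -> S) -> ~Q) -> ~R) -> ~V = F -> F = T
Thus Statement 3 is true.

True statements: 3 (Statement 1, Statement 2, Statement 3).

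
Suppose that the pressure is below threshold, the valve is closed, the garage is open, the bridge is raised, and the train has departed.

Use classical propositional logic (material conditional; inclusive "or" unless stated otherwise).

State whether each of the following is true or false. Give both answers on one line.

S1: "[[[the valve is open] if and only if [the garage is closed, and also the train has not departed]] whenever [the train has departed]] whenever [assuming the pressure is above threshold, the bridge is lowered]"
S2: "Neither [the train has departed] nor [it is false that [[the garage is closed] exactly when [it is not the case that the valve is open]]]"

S1 True / S2 False

Let W = "the pressure is above threshold" (F), H = "the bridge is raised" (T), D = "the train has departed" (T), V = "the valve is open" (F), P = "the garage is closed" (F).

S1: Formalization: (W → ¬H) → (D → (V ↔ (P ∧ ¬D)))

¬H = ¬T = F
W → ¬H = F → F = T
¬D = ¬T = F
P ∧ ¬D = F ∧ F = F
V ↔ (P ∧ ¬D) = F ↔ F = T
D → (V ↔ (P ∧ ¬D)) = T → T = T
(W → ¬H) → (D → (V ↔ (P ∧ ¬D))) = T → T = T
So S1 is true.

S2: Parsed as D ↓ ¬(P ↔ ¬V)

¬V = ¬F = T
P ↔ ¬V = F ↔ T = F
¬(P ↔ ¬V) = ¬F = T
D ↓ ¬(P ↔ ¬V) = T ↓ T = F
So S2 is false.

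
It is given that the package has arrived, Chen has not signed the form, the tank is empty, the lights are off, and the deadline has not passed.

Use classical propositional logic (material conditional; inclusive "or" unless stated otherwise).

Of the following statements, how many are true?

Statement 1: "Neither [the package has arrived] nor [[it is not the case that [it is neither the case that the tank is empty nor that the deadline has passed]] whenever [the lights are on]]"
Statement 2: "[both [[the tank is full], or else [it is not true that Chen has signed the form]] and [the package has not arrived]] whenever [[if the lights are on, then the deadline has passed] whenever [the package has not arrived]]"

0

Let P = "the package has arrived" (T), S = "the lights are on" (F), R = "the tank is full" (F), U = "the deadline has passed" (F), Q = "Chen has signed the form" (F).

Statement 1: In symbols: P nor (S -> ~(~R nor U))

~R = ~F = T
~R nor U = T nor F = F
~(~R nor U) = ~F = T
S -> ~(~R nor U) = F -> T = T
P nor (S -> ~(~R nor U)) = T nor T = F
So Statement 1 is false.

Statement 2: In symbols: (~P -> (S -> U)) -> ((R | ~Q) & ~P)

~P = ~T = F
S -> U = F -> F = T
~P -> (S -> U) = F -> T = T
~Q = ~F = T
R | ~Q = F | T = T
~P = ~T = F
(R | ~Q) & ~P = T & F = F
(~P -> (S -> U)) -> ((R | ~Q) & ~P) = T -> F = F
Thus Statement 2 is false.

Count: 0.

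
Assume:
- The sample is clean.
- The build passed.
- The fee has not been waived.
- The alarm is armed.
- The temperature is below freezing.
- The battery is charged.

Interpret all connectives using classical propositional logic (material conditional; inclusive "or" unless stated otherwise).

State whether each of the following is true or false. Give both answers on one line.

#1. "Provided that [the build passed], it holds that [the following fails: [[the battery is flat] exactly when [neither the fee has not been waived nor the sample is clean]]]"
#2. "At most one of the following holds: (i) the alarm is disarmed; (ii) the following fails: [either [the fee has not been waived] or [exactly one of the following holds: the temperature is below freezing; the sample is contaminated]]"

Let Q = "the build passed" (True), V = "the battery is charged" (True), R = "the fee has been waived" (False), P = "the sample is contaminated" (False), S = "the alarm is armed" (True), U = "the temperature is below freezing" (True).

#1: Parsed as Q -> not (not V iff (not R nor not P))

not V = not True = False
not R = not False = True
not P = not False = True
not R nor not P = True nor True = False
not V iff (not R nor not P) = False iff False = True
not (not V iff (not R nor not P)) = not True = False
Q -> not (not V iff (not R nor not P)) = True -> False = False
Thus #1 is false.

#2: Parsed as not S nand not (not R or (U xor P))

not S = not True = False
not R = not False = True
U xor P = True xor False = True
not R or (U xor P) = True or True = True
not (not R or (U xor P)) = not True = False
not S nand not (not R or (U xor P)) = False nand False = True
So #2 is true.

#1 F / #2 T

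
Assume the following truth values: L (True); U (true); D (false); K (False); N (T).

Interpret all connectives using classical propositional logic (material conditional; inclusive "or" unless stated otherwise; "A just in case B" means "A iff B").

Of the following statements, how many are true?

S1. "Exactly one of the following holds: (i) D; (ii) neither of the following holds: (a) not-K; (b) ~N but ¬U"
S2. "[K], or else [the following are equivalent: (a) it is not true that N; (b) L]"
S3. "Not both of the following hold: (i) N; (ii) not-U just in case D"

0

S1: In symbols: D xor (not K nor (not N and not U))

not K = not False = True
not N = not True = False
not U = not True = False
not N and not U = False and False = False
not K nor (not N and not U) = True nor False = False
D xor (not K nor (not N and not U)) = False xor False = False
Thus S1 is false.

S2: Formalization: K or (not N iff L)

not N = not True = False
not N iff L = False iff True = False
K or (not N iff L) = False or False = False
Thus S2 is false.

S3: Parsed as N nand (not U iff D)

not U = not True = False
not U iff D = False iff False = True
N nand (not U iff D) = True nand True = False
Thus S3 is false.

0 of the 3 statements are true (none).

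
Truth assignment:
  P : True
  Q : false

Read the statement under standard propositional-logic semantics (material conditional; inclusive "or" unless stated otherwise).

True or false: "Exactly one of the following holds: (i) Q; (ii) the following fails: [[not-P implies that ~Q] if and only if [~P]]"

Formalization: Q ⊕ ¬((¬P → ¬Q) ↔ ¬P)

¬P = ¬T = F
¬Q = ¬F = T
¬P → ¬Q = F → T = T
¬P = ¬T = F
(¬P → ¬Q) ↔ ¬P = T ↔ F = F
¬((¬P → ¬Q) ↔ ¬P) = ¬F = T
Q ⊕ ¬((¬P → ¬Q) ↔ ¬P) = F ⊕ T = T

True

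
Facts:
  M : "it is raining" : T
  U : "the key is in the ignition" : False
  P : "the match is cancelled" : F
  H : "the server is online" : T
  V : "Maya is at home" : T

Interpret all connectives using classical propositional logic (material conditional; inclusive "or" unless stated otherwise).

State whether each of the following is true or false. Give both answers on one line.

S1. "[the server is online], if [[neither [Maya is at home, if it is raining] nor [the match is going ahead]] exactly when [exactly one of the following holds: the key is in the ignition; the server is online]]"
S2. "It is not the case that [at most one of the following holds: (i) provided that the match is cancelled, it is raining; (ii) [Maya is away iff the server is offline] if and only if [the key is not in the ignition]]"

S1 true; S2 true

S1: This is (((M -> V) nor not P) iff (U xor H)) -> H.

M -> V = True -> True = True
not P = not False = True
(M -> V) nor not P = True nor True = False
U xor H = False xor True = True
((M -> V) nor not P) iff (U xor H) = False iff True = False
(((M -> V) nor not P) iff (U xor H)) -> H = False -> True = True
So S1 is true.

S2: In symbols: not ((P -> M) nand ((not V iff not H) iff not U))

P -> M = False -> True = True
not V = not True = False
not H = not True = False
not V iff not H = False iff False = True
not U = not False = True
(not V iff not H) iff not U = True iff True = True
(P -> M) nand ((not V iff not H) iff not U) = True nand True = False
not ((P -> M) nand ((not V iff not H) iff not U)) = not False = True
Hence S2 is true.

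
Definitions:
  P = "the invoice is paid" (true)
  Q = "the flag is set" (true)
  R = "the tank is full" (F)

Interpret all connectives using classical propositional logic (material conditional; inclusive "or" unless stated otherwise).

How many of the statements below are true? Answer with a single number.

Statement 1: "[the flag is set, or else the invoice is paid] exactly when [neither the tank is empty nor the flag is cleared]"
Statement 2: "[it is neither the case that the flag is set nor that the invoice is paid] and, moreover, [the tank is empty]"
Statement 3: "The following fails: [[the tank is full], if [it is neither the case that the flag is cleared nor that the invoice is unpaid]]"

1

Statement 1: Formalization: (Q | P) <-> (~R nor ~Q)

Q | P = T | T = T
~R = ~F = T
~Q = ~T = F
~R nor ~Q = T nor F = F
(Q | P) <-> (~R nor ~Q) = T <-> F = F
Thus Statement 1 is false.

Statement 2: Parsed as (Q nor P) & ~R

Q nor P = T nor T = F
~R = ~F = T
(Q nor P) & ~R = F & T = F
Thus Statement 2 is false.

Statement 3: Parsed as ~((~Q nor ~P) -> R)

~Q = ~T = F
~P = ~T = F
~Q nor ~P = F nor F = T
(~Q nor ~P) -> R = T -> F = F
~((~Q nor ~P) -> R) = ~F = T
Hence Statement 3 is true.

1 of the 3 statements is true (Statement 3).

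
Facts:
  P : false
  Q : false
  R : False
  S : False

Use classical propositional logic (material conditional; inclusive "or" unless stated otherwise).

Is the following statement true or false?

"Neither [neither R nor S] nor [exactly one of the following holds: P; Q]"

false

Values: R=False, S=False, P=False, Q=False.
This is (R nor S) nor (P xor Q).

R nor S = False nor False = True
P xor Q = False xor False = False
(R nor S) nor (P xor Q) = True nor False = False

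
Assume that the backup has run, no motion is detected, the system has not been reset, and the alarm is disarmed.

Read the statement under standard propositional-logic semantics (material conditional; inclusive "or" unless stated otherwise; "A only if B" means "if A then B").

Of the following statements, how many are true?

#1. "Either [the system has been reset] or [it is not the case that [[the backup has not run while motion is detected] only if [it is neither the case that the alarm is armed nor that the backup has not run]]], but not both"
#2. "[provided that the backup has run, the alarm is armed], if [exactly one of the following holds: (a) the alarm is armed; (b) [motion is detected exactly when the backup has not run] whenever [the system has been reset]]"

Let H = "the system has been reset" (False), D = "the backup has run" (True), Q = "motion is detected" (False), R = "the alarm is armed" (False).

#1: Formalization: H xor not ((not D and Q) -> (R nor not D))

not D = not True = False
not D and Q = False and False = False
not D = not True = False
R nor not D = False nor False = True
(not D and Q) -> (R nor not D) = False -> True = True
not ((not D and Q) -> (R nor not D)) = not True = False
H xor not ((not D and Q) -> (R nor not D)) = False xor False = False
Thus #1 is false.

#2: This is (R xor (H -> (Q iff not D))) -> (D -> R).

not D = not True = False
Q iff not D = False iff False = True
H -> (Q iff not D) = False -> True = True
R xor (H -> (Q iff not D)) = False xor True = True
D -> R = True -> False = False
(R xor (H -> (Q iff not D))) -> (D -> R) = True -> False = False
So #2 is false.

0 of the 2 statements are true (none).

0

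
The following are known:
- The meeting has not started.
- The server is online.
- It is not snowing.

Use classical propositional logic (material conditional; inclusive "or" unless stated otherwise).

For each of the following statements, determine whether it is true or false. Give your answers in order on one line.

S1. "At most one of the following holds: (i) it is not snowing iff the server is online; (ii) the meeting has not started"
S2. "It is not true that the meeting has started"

Let L = "it is snowing" (False), G = "the server is online" (True), M = "the meeting has started" (False).

S1: This is (not L iff G) nand not M.

not L = not False = True
not L iff G = True iff True = True
not M = not False = True
(not L iff G) nand not M = True nand True = False
Thus S1 is false.

S2: Parsed as not M

not M = not False = True
Hence S2 is true.

S1 F; S2 T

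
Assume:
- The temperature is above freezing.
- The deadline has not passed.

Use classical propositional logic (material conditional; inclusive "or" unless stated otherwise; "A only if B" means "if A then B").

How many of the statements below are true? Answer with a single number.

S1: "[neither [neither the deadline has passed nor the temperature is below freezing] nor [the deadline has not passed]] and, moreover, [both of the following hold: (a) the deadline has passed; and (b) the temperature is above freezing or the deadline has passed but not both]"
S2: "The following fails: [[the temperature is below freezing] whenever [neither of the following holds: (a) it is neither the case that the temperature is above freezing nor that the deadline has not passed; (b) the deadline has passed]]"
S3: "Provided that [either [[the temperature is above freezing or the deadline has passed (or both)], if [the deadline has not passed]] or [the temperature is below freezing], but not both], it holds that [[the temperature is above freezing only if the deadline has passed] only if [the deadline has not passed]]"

Let Q = "the deadline has passed" (F), P = "the temperature is below freezing" (F).

S1: Parsed as ((Q ↓ P) ↓ ¬Q) ∧ (Q ∧ (¬P ⊕ Q))

Q ↓ P = F ↓ F = T
¬Q = ¬F = T
(Q ↓ P) ↓ ¬Q = T ↓ T = F
¬P = ¬F = T
¬P ⊕ Q = T ⊕ F = T
Q ∧ (¬P ⊕ Q) = F ∧ T = F
((Q ↓ P) ↓ ¬Q) ∧ (Q ∧ (¬P ⊕ Q)) = F ∧ F = F
Hence S1 is false.

S2: Parsed as ¬(((¬P ↓ ¬Q) ↓ Q) → P)

¬P = ¬F = T
¬Q = ¬F = T
¬P ↓ ¬Q = T ↓ T = F
(¬P ↓ ¬Q) ↓ Q = F ↓ F = T
((¬P ↓ ¬Q) ↓ Q) → P = T → F = F
¬(((¬P ↓ ¬Q) ↓ Q) → P) = ¬F = T
Hence S2 is true.

S3: Parsed as ((¬Q → (¬P ∨ Q)) ⊕ P) → ((¬P → Q) → ¬Q)

¬Q = ¬F = T
¬P = ¬F = T
¬P ∨ Q = T ∨ F = T
¬Q → (¬P ∨ Q) = T → T = T
(¬Q → (¬P ∨ Q)) ⊕ P = T ⊕ F = T
¬P = ¬F = T
¬P → Q = T → F = F
¬Q = ¬F = T
(¬P → Q) → ¬Q = F → T = T
((¬Q → (¬P ∨ Q)) ⊕ P) → ((¬P → Q) → ¬Q) = T → T = T
Hence S3 is true.

Count: 2.

2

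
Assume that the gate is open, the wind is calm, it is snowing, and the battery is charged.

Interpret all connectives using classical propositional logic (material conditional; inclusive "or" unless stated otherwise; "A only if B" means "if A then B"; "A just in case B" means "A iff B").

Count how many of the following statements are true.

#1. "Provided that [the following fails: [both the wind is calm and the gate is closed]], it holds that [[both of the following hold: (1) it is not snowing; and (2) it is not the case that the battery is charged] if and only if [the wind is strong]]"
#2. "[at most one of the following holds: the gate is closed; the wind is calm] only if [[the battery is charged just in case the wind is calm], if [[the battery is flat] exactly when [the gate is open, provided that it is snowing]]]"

Let D = "the wind is strong" (False), V = "the gate is open" (True), L = "it is snowing" (True), U = "the battery is charged" (True).

#1: This is not (not D and not V) -> ((not L and not U) iff D).

not D = not False = True
not V = not True = False
not D and not V = True and False = False
not (not D and not V) = not False = True
not L = not True = False
not U = not True = False
not L and not U = False and False = False
(not L and not U) iff D = False iff False = True
not (not D and not V) -> ((not L and not U) iff D) = True -> True = True
Thus #1 is true.

#2: In symbols: (not V nand not D) -> ((not U iff (L -> V)) -> (U iff not D))

not V = not True = False
not D = not False = True
not V nand not D = False nand True = True
not U = not True = False
L -> V = True -> True = True
not U iff (L -> V) = False iff True = False
not D = not False = True
U iff not D = True iff True = True
(not U iff (L -> V)) -> (U iff not D) = False -> True = True
(not V nand not D) -> ((not U iff (L -> V)) -> (U iff not D)) = True -> True = True
So #2 is true.

True statements: 2.

2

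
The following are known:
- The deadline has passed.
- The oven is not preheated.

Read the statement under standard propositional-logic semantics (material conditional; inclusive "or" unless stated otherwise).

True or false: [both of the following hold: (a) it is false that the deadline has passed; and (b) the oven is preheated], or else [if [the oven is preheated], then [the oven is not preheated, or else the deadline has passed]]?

true

Let S = "the deadline has passed" (True), V = "the oven is preheated" (False).
This is (not S and V) or (V -> (not V or S)).

not S = not True = False
not S and V = False and False = False
not V = not False = True
not V or S = True or True = True
V -> (not V or S) = False -> True = True
(not S and V) or (V -> (not V or S)) = False or True = True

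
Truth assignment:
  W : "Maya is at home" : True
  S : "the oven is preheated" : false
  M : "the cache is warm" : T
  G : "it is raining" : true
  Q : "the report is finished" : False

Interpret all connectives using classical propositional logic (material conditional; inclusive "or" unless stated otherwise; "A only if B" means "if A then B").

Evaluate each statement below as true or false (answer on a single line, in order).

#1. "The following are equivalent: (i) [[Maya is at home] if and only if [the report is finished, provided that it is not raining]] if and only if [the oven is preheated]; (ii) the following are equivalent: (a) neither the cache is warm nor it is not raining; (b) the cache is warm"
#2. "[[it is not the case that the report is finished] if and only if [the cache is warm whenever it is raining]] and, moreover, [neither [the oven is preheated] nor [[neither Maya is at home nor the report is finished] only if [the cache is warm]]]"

#1 true / #2 false

#1: In symbols: ((W iff (not G -> Q)) iff S) iff ((M nor not G) iff M)

not G = not True = False
not G -> Q = False -> False = True
W iff (not G -> Q) = True iff True = True
(W iff (not G -> Q)) iff S = True iff False = False
not G = not True = False
M nor not G = True nor False = False
(M nor not G) iff M = False iff True = False
((W iff (not G -> Q)) iff S) iff ((M nor not G) iff M) = False iff False = True
Thus #1 is true.

#2: In symbols: (not Q iff (G -> M)) and (S nor ((W nor Q) -> M))

not Q = not False = True
G -> M = True -> True = True
not Q iff (G -> M) = True iff True = True
W nor Q = True nor False = False
(W nor Q) -> M = False -> True = True
S nor ((W nor Q) -> M) = False nor True = False
(not Q iff (G -> M)) and (S nor ((W nor Q) -> M)) = True and False = False
So #2 is false.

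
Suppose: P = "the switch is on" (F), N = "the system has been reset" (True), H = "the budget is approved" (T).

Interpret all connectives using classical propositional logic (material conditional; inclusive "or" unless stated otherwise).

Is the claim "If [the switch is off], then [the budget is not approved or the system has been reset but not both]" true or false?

Values: P=False, H=True, N=True.
Parsed as not P -> (not H xor N)

not P = not False = True
not H = not True = False
not H xor N = False xor True = True
not P -> (not H xor N) = True -> True = True

True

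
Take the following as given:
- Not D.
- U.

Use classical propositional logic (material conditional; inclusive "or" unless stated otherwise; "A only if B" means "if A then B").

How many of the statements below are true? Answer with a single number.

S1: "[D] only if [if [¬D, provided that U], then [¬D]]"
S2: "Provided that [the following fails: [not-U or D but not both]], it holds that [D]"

1

S1: Parsed as D -> ((U -> not D) -> not D)

not D = not False = True
U -> not D = True -> True = True
not D = not False = True
(U -> not D) -> not D = True -> True = True
D -> ((U -> not D) -> not D) = False -> True = True
Hence S1 is true.

S2: Formalization: not (not U xor D) -> D

not U = not True = False
not U xor D = False xor False = False
not (not U xor D) = not False = True
not (not U xor D) -> D = True -> False = False
Thus S2 is false.

1 of the 2 statements is true.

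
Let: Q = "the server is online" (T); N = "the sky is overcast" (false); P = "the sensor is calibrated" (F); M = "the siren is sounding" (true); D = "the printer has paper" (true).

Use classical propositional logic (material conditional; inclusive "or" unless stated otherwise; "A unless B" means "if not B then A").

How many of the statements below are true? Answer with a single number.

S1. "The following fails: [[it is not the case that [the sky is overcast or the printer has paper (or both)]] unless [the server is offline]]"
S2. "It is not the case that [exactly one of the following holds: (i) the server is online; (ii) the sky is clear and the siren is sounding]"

S1: Parsed as not (not (N or D) or not Q)

N or D = False or True = True
not (N or D) = not True = False
not Q = not True = False
not (N or D) or not Q = False or False = False
not (not (N or D) or not Q) = not False = True
Hence S1 is true.

S2: This is not (Q xor (not N and M)).

not N = not False = True
not N and M = True and True = True
Q xor (not N and M) = True xor True = False
not (Q xor (not N and M)) = not False = True
So S2 is true.

2 of the 2 statements are true.

2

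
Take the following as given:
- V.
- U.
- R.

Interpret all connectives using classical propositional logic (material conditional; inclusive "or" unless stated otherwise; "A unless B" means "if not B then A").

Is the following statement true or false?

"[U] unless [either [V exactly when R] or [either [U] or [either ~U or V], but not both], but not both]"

Formalization: U | ((V <-> R) xor (U xor (~U | V)))

V <-> R = T <-> T = T
~U = ~T = F
~U | V = F | T = T
U xor (~U | V) = T xor T = F
(V <-> R) xor (U xor (~U | V)) = T xor F = T
U | ((V <-> R) xor (U xor (~U | V))) = T | T = T

True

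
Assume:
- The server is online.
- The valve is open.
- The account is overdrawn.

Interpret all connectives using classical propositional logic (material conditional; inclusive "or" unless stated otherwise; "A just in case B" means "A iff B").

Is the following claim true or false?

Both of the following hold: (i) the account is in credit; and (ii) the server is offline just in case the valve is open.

Let G = "the account is overdrawn" (T), R = "the server is online" (T), M = "the valve is open" (T).
Parsed as ¬G ∧ (¬R ↔ M)

¬G = ¬T = F
¬R = ¬T = F
¬R ↔ M = F ↔ T = F
¬G ∧ (¬R ↔ M) = F ∧ F = F

False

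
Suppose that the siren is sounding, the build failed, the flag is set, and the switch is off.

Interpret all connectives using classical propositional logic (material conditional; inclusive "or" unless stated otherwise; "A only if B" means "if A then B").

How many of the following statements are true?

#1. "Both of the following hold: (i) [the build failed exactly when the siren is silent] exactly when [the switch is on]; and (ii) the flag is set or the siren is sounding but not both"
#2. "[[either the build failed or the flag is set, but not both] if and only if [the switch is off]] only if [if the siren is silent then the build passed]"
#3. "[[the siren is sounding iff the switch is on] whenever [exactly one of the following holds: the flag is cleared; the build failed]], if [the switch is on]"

Let Q = "the build passed" (False), P = "the siren is sounding" (True), S = "the switch is on" (False), R = "the flag is set" (True).

#1: Formalization: ((not Q iff not P) iff S) and (R xor P)

not Q = not False = True
not P = not True = False
not Q iff not P = True iff False = False
(not Q iff not P) iff S = False iff False = True
R xor P = True xor True = False
((not Q iff not P) iff S) and (R xor P) = True and False = False
Hence #1 is false.

#2: This is ((not Q xor R) iff not S) -> (not P -> Q).

not Q = not False = True
not Q xor R = True xor True = False
not S = not False = True
(not Q xor R) iff not S = False iff True = False
not P = not True = False
not P -> Q = False -> False = True
((not Q xor R) iff not S) -> (not P -> Q) = False -> True = True
Hence #2 is true.

#3: Formalization: S -> ((not R xor not Q) -> (P iff S))

not R = not True = False
not Q = not False = True
not R xor not Q = False xor True = True
P iff S = True iff False = False
(not R xor not Q) -> (P iff S) = True -> False = False
S -> ((not R xor not Q) -> (P iff S)) = False -> False = True
Thus #3 is true.

Count: 2.

2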